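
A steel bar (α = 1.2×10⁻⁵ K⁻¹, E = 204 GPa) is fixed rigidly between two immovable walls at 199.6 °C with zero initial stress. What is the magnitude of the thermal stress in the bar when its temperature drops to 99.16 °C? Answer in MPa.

σ = 246 MPa

Fully constrained: the free strain ε = αΔT is blocked, so σ = Eε = EαΔT.
|ΔT| = 100.44 K
σ = 204×10⁹ × 1.2×10⁻⁵ × 100.44 = 2.46×10⁸ Pa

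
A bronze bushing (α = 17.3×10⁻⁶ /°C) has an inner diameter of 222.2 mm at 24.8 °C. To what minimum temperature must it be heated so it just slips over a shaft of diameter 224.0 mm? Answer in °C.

T = 493 °C

Required Δd = 224.0 − 222.2 = 1.8 mm
Δd = αd₀ΔT ⇒ ΔT = Δd/(αd₀) = 1.8 / (17.3×10⁻⁶ × 222.2) = 468.25 K
T_min = 24.8 + 468.25 = 493.05 °C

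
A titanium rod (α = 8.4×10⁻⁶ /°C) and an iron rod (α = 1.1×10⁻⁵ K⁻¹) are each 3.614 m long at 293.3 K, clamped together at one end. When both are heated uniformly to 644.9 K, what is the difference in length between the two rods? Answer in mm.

ΔT = 351.6 K
titanium: ΔL = 8.4×10⁻⁶ × 3.614 m × 351.6 = 1.0674×10⁻² m = 10.674 mm
iron: ΔL = 1.1×10⁻⁵ × 3.614 m × 351.6 = 1.3978×10⁻² m = 13.978 mm
difference = 13.978 − 10.674 = 3.304 mm

3.30 mm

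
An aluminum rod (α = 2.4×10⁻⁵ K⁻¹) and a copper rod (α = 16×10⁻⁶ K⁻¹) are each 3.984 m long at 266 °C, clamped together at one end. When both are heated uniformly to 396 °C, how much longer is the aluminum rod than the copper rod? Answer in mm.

4.14 mm

ΔT = 130 K
aluminum: ΔL = 2.4×10⁻⁵ × 3.984 m × 130 = 1.2430×10⁻² m = 12.430 mm
copper: ΔL = 16×10⁻⁶ × 3.984 m × 130 = 8.2867×10⁻³ m = 8.2867 mm
difference = 12.430 − 8.2867 = 4.1433 mm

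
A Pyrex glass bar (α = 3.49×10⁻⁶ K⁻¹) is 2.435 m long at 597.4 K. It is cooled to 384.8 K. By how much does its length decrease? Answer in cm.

ΔL = 0.181 cm

|ΔT| = |384.8 − 597.4| = 212.6 K
ΔL = αL₀ΔT = (3.49×10⁻⁶)(2.435)(212.6) = 1.81×10⁻³ m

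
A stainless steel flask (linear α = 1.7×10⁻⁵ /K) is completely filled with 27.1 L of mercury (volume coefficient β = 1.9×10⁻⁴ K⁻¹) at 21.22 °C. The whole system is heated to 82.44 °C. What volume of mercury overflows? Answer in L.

The flask also expands: β_container ≈ 3α = 5.1×10⁻⁵ /K
Net overflow = V₀(β_liq − 3α_cont)ΔT
β − 3α = 1.90×10⁻⁴ − 5.1×10⁻⁵ = 1.39×10⁻⁴ /K; ΔT = 61.22 K
ΔV = 27.1 × 1.39×10⁻⁴ × 61.22 = 0.231 L

0.231 L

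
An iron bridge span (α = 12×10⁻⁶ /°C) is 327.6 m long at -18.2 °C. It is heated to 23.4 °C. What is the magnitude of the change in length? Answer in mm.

ΔL = 164 mm

|ΔT| = |23.4 − (-18.2)| = 41.6 K
ΔL = αL₀ΔT = (12×10⁻⁶)(327.6)(41.6) = 1.64×10⁻¹ m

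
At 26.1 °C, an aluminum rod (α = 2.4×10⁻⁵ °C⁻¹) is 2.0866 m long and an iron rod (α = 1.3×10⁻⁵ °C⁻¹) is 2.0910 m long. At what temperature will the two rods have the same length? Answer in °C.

L₁(1 + α₁ΔT) = L₂(1 + α₂ΔT) ⇒ ΔT = (L₂ − L₁)/(α₁L₁ − α₂L₂)
L₂ − L₁ = 2.0910 − 2.0866 = 4.40×10⁻³ m
α₁L₁ − α₂L₂ = 2.4×10⁻⁵×2.0866 − 1.3×10⁻⁵×2.0910 = 2.28954×10⁻⁵ m/K
ΔT = 4.40×10⁻³ / 2.28954×10⁻⁵ = 192.178 K
T = 26.1 + 192.178 = 218.278 °C

T = 218.3 °C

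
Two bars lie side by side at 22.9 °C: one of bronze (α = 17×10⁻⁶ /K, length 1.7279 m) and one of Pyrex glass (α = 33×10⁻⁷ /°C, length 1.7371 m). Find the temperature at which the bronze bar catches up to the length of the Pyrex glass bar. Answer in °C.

T = 412.0 °C

Equal length when α₁L₁ΔT − α₂L₂ΔT = L₂ − L₁ = 9.20×10⁻³ m
α₁L₁ = 2.93743×10⁻⁵, α₂L₂ = 5.73243×10⁻⁶ → Δ(αL) = 2.364187×10⁻⁵ m/K
ΔT = 9.20×10⁻³ / 2.364187×10⁻⁵ = 389.140 K, so T = 22.9 + 389.140 = 412.040 °C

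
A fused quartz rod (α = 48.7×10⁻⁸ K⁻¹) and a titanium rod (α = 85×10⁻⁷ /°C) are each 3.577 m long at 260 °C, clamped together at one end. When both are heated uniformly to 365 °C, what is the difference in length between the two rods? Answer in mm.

3.01 mm

ΔT = 105 K
fused quartz: ΔL = 48.7×10⁻⁸ × 3.577 m × 105 = 1.8291×10⁻⁴ m = 0.18291 mm
titanium: ΔL = 85×10⁻⁷ × 3.577 m × 105 = 3.1925×10⁻³ m = 3.1925 mm
difference = 3.1925 − 0.18291 = 3.00959 mm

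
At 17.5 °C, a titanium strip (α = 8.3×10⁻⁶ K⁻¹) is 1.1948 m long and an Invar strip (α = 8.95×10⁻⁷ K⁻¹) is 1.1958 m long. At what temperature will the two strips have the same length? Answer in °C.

L₁(1 + α₁ΔT) = L₂(1 + α₂ΔT) ⇒ ΔT = (L₂ − L₁)/(α₁L₁ − α₂L₂)
L₂ − L₁ = 1.1958 − 1.1948 = 1.00×10⁻³ m
α₁L₁ − α₂L₂ = 8.3×10⁻⁶×1.1948 − 8.95×10⁻⁷×1.1958 = 8.846599×10⁻⁶ m/K
ΔT = 1.00×10⁻³ / 8.846599×10⁻⁶ = 113.038 K
T = 17.5 + 113.038 = 130.538 °C

T = 130.5 °C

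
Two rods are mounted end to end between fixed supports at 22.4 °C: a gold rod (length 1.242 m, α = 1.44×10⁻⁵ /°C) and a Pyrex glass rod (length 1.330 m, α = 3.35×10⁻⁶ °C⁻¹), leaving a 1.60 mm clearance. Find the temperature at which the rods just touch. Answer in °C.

α₁L₁ = 1.78848×10⁻⁵ m/K, α₂L₂ = 4.4555×10⁻⁶ m/K → total 2.23403×10⁻⁵ m/K
ΔT = g/(α₁L₁+α₂L₂) = 1.60×10⁻³ / 2.23403×10⁻⁵ = 71.619 K
T = 22.4 + 71.619 = 94.019 °C

T = 94.0 °C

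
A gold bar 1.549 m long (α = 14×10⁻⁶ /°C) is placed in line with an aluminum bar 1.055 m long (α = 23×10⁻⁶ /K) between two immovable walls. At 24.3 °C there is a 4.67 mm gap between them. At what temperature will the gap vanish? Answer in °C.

α₁L₁ = 2.1686×10⁻⁵ m/K, α₂L₂ = 2.4265×10⁻⁵ m/K → total 4.5951×10⁻⁵ m/K
ΔT = g/(α₁L₁+α₂L₂) = 4.67×10⁻³ / 4.5951×10⁻⁵ = 101.63 K
T = 24.3 + 101.63 = 125.93 °C

T = 126 °C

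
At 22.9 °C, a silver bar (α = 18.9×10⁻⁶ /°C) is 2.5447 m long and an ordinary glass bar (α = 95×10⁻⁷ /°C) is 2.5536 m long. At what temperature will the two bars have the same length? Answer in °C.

Equal length when α₁L₁ΔT − α₂L₂ΔT = L₂ − L₁ = 8.90×10⁻³ m
α₁L₁ = 4.809483×10⁻⁵, α₂L₂ = 2.42592×10⁻⁵ → Δ(αL) = 2.383563×10⁻⁵ m/K
ΔT = 8.90×10⁻³ / 2.383563×10⁻⁵ = 373.391 K, so T = 22.9 + 373.391 = 396.291 °C

T = 396.3 °C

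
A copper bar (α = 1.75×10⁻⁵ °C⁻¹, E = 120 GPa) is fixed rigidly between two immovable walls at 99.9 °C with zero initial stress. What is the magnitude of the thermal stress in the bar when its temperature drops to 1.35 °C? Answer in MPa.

σ = 207 MPa

Fully constrained: the free strain ε = αΔT is blocked, so σ = Eε = EαΔT.
|ΔT| = 98.55 K
σ = 120×10⁹ × 1.75×10⁻⁵ × 98.55 = 2.07×10⁸ Pa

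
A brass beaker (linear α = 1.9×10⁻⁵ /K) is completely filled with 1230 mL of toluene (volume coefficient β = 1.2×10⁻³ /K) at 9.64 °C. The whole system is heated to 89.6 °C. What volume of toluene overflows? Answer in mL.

The beaker also expands: β_container ≈ 3α = 5.7×10⁻⁵ /K
Net overflow = V₀(β_liq − 3α_cont)ΔT
β − 3α = 1.20×10⁻³ − 5.7×10⁻⁵ = 1.143×10⁻³ /K; ΔT = 79.96 K
ΔV = 1230 × 1.143×10⁻³ × 79.96 = 112 mL

112 mL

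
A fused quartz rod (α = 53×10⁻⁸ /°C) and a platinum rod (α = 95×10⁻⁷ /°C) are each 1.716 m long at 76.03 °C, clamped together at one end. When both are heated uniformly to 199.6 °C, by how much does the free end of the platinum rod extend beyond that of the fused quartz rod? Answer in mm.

ΔT = 123.57 K
fused quartz: ΔL = 53×10⁻⁸ × 1.716 m × 123.57 = 1.1238×10⁻⁴ m = 0.11238 mm
platinum: ΔL = 95×10⁻⁷ × 1.716 m × 123.57 = 2.0144×10⁻³ m = 2.0144 mm
difference = 2.0144 − 0.11238 = 1.90202 mm

1.90 mm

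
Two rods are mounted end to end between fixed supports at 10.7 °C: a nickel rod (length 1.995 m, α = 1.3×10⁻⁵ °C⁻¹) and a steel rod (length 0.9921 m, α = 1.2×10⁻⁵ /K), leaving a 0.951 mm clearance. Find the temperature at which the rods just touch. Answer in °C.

Gap closes when ΔL₁ + ΔL₂ = 0.951 mm = 9.51×10⁻⁴ m
(α₁L₁ + α₂L₂)ΔT = g
α₁L₁ + α₂L₂ = 1.3×10⁻⁵×1.995 + 1.2×10⁻⁵×0.9921 = 3.78402×10⁻⁵ m/K
ΔT = 9.51×10⁻⁴ / 3.78402×10⁻⁵ = 25.132 K
T = 10.7 + 25.132 = 35.832 °C

T = 35.8 °C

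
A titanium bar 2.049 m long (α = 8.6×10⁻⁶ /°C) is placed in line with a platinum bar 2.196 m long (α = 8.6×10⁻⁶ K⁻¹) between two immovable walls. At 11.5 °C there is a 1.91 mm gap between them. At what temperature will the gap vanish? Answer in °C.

α₁L₁ = 1.76214×10⁻⁵ m/K, α₂L₂ = 1.88856×10⁻⁵ m/K → total 3.6507×10⁻⁵ m/K
ΔT = g/(α₁L₁+α₂L₂) = 1.91×10⁻³ / 3.6507×10⁻⁵ = 52.319 K
T = 11.5 + 52.319 = 63.819 °C

T = 63.8 °C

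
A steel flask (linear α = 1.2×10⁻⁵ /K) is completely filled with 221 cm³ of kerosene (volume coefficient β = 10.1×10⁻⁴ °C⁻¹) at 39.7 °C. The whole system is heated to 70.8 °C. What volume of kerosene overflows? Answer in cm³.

The flask also expands: β_container ≈ 3α = 3.6×10⁻⁵ /K
Net overflow = V₀(β_liq − 3α_cont)ΔT
β − 3α = 1.01×10⁻³ − 3.6×10⁻⁵ = 9.74×10⁻⁴ /K; ΔT = 31.1 K
ΔV = 221 × 9.74×10⁻⁴ × 31.1 = 6.69 cm³

6.69 cm³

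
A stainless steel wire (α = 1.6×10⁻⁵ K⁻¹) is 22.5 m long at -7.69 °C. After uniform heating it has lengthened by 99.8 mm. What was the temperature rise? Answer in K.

ΔL = αL₀ΔT ⇒ ΔT = ΔL / (αL₀)
ΔT = 99.8×10⁻³ m / (1.6×10⁻⁵ × 22.5 m) = 277.22 K

ΔT = 277 K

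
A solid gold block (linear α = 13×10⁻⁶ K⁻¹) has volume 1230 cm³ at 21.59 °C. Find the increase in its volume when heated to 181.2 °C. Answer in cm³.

ΔV = 7.66 cm³

Isotropic solid: β ≈ 3α = 3.9×10⁻⁵ /K; ΔT = 159.61 K
ΔV = 3αV₀ΔT = 3(13×10⁻⁶)(1230)(159.61) = 7.66 cm³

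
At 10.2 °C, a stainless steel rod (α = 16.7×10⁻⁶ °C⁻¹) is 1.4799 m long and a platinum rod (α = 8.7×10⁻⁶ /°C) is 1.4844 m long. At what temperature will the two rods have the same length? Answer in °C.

Equal length when α₁L₁ΔT − α₂L₂ΔT = L₂ − L₁ = 4.50×10⁻³ m
α₁L₁ = 2.471433×10⁻⁵, α₂L₂ = 1.291428×10⁻⁵ → Δ(αL) = 1.180005×10⁻⁵ m/K
ΔT = 4.50×10⁻³ / 1.180005×10⁻⁵ = 381.354 K, so T = 10.2 + 381.354 = 391.554 °C

T = 391.6 °C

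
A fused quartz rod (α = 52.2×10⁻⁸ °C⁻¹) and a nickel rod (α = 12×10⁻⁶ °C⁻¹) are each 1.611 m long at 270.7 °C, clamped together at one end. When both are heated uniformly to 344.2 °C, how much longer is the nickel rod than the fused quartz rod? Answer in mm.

ΔT = 73.5 K
fused quartz: ΔL = 52.2×10⁻⁸ × 1.611 m × 73.5 = 6.1809×10⁻⁵ m = 0.061809 mm
nickel: ΔL = 12×10⁻⁶ × 1.611 m × 73.5 = 1.4209×10⁻³ m = 1.4209 mm
difference = 1.4209 − 0.061809 = 1.359091 mm

1.36 mm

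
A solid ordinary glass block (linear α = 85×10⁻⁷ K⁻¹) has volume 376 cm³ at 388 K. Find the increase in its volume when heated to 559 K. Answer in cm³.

Isotropic solid: β ≈ 3α = 2.5×10⁻⁵ /K; ΔT = 171 K
ΔV = 3αV₀ΔT = 3(85×10⁻⁷)(376)(171) = 1.64 cm³

ΔV = 1.64 cm³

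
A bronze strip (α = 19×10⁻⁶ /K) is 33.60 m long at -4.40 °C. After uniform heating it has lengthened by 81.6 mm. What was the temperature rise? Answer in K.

ΔL = αL₀ΔT ⇒ ΔT = ΔL / (αL₀)
ΔT = 81.6×10⁻³ m / (19×10⁻⁶ × 33.60 m) = 127.82 K

ΔT = 128 K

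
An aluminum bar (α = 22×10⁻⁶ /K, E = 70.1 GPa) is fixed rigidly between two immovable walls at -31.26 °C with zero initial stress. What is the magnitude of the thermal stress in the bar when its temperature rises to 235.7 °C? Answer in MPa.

Fully constrained: the free strain ε = αΔT is blocked, so σ = Eε = EαΔT.
|ΔT| = 266.96 K
σ = 70.1×10⁹ × 22×10⁻⁶ × 266.96 = 4.12×10⁸ Pa

σ = 412 MPa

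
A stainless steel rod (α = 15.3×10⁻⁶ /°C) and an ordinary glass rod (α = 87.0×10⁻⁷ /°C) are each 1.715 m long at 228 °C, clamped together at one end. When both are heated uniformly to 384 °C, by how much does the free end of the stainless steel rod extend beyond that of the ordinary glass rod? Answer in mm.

1.77 mm

ΔT = 156 K
stainless steel: ΔL = 15.3×10⁻⁶ × 1.715 m × 156 = 4.0934×10⁻³ m = 4.0934 mm
ordinary glass: ΔL = 87.0×10⁻⁷ × 1.715 m × 156 = 2.3276×10⁻³ m = 2.3276 mm
difference = 4.0934 − 2.3276 = 1.7658 mm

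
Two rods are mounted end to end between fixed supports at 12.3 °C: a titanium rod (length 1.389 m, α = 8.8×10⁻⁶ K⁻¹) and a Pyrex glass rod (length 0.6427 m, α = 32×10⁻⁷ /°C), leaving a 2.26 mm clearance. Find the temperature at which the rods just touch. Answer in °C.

T = 171 °C

Gap closes when ΔL₁ + ΔL₂ = 2.26 mm = 2.26×10⁻³ m
(α₁L₁ + α₂L₂)ΔT = g
α₁L₁ + α₂L₂ = 8.8×10⁻⁶×1.389 + 32×10⁻⁷×0.6427 = 1.427984×10⁻⁵ m/K
ΔT = 2.26×10⁻³ / 1.427984×10⁻⁵ = 158.27 K
T = 12.3 + 158.27 = 170.57 °C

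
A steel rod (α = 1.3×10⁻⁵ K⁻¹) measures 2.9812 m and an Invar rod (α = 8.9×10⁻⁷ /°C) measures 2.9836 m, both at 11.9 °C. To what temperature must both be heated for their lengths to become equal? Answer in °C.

L₁(1 + α₁ΔT) = L₂(1 + α₂ΔT) ⇒ ΔT = (L₂ − L₁)/(α₁L₁ − α₂L₂)
L₂ − L₁ = 2.9836 − 2.9812 = 2.40×10⁻³ m
α₁L₁ − α₂L₂ = 1.3×10⁻⁵×2.9812 − 8.9×10⁻⁷×2.9836 = 3.6100196×10⁻⁵ m/K
ΔT = 2.40×10⁻³ / 3.6100196×10⁻⁵ = 66.4816 K
T = 11.9 + 66.4816 = 78.3816 °C

T = 78.38 °C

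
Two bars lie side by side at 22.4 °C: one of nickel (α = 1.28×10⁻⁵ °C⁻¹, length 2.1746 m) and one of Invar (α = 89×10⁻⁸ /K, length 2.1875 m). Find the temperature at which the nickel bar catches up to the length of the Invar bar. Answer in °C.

Equal length when α₁L₁ΔT − α₂L₂ΔT = L₂ − L₁ = 1.29×10⁻² m
α₁L₁ = 2.783488×10⁻⁵, α₂L₂ = 1.946875×10⁻⁶ → Δ(αL) = 2.5888005×10⁻⁵ m/K
ΔT = 1.29×10⁻² / 2.5888005×10⁻⁵ = 498.300 K, so T = 22.4 + 498.300 = 520.700 °C

T = 520.7 °C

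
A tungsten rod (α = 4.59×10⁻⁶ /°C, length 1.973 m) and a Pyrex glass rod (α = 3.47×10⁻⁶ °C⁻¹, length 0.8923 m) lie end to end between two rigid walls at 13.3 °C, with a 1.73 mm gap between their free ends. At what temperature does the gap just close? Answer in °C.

α₁L₁ = 9.05607×10⁻⁶ m/K, α₂L₂ = 3.096281×10⁻⁶ m/K → total 1.2152351×10⁻⁵ m/K
ΔT = g/(α₁L₁+α₂L₂) = 1.73×10⁻³ / 1.2152351×10⁻⁵ = 142.36 K
T = 13.3 + 142.36 = 155.66 °C

T = 156 °C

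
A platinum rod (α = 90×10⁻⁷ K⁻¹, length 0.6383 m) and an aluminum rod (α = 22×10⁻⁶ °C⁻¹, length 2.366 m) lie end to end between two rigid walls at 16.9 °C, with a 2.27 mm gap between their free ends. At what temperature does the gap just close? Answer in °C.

α₁L₁ = 5.7447×10⁻⁶ m/K, α₂L₂ = 5.2052×10⁻⁵ m/K → total 5.77967×10⁻⁵ m/K
ΔT = g/(α₁L₁+α₂L₂) = 2.27×10⁻³ / 5.77967×10⁻⁵ = 39.276 K
T = 16.9 + 39.276 = 56.176 °C

T = 56.2 °C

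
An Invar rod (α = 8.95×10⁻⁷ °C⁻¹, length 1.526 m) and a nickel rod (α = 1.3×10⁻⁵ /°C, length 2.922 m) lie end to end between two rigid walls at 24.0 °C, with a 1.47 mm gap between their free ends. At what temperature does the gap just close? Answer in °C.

α₁L₁ = 1.36577×10⁻⁶ m/K, α₂L₂ = 3.7986×10⁻⁵ m/K → total 3.935177×10⁻⁵ m/K
ΔT = g/(α₁L₁+α₂L₂) = 1.47×10⁻³ / 3.935177×10⁻⁵ = 37.355 K
T = 24.0 + 37.355 = 61.355 °C

T = 61.4 °C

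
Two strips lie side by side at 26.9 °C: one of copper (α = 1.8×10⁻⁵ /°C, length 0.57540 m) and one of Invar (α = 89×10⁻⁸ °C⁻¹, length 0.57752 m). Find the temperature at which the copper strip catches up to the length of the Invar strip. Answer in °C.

L₁(1 + α₁ΔT) = L₂(1 + α₂ΔT) ⇒ ΔT = (L₂ − L₁)/(α₁L₁ − α₂L₂)
L₂ − L₁ = 0.57752 − 0.57540 = 2.12×10⁻³ m
α₁L₁ − α₂L₂ = 1.8×10⁻⁵×0.57540 − 89×10⁻⁸×0.57752 = 9.8432072×10⁻⁶ m/K
ΔT = 2.12×10⁻³ / 9.8432072×10⁻⁶ = 215.377 K
T = 26.9 + 215.377 = 242.277 °C

T = 242.3 °C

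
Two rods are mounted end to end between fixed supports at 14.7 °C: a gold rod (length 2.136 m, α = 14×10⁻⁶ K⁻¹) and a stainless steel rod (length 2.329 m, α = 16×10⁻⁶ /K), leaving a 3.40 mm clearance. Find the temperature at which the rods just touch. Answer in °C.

Gap closes when ΔL₁ + ΔL₂ = 3.40 mm = 3.40×10⁻³ m
(α₁L₁ + α₂L₂)ΔT = g
α₁L₁ + α₂L₂ = 14×10⁻⁶×2.136 + 16×10⁻⁶×2.329 = 6.7168×10⁻⁵ m/K
ΔT = 3.40×10⁻³ / 6.7168×10⁻⁵ = 50.619 K
T = 14.7 + 50.619 = 65.319 °C

T = 65.3 °C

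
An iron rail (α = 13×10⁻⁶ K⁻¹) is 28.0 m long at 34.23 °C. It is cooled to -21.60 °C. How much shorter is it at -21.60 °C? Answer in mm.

ΔL = 20.3 mm

|ΔT| = |-21.60 − 34.23| = 55.83 K
ΔL = αL₀ΔT = (13×10⁻⁶)(28.0)(55.83) = 2.03×10⁻² m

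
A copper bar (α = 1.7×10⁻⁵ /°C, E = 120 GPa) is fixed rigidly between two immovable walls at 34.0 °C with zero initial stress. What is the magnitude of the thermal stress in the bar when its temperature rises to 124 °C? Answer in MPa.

σ = 184 MPa

Fully constrained: the free strain ε = αΔT is blocked, so σ = Eε = EαΔT.
|ΔT| = 90.0 K
σ = 120×10⁹ × 1.7×10⁻⁵ × 90.0 = 1.84×10⁸ Pa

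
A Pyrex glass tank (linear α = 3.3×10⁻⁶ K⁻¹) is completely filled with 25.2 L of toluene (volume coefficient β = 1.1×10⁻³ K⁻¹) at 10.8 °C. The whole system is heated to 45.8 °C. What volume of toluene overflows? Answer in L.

The tank also expands: β_container ≈ 3α = 9.9×10⁻⁶ /K
Net overflow = V₀(β_liq − 3α_cont)ΔT
β − 3α = 1.10×10⁻³ − 9.9×10⁻⁶ = 1.0901×10⁻³ /K; ΔT = 35.0 K
ΔV = 25.2 × 1.0901×10⁻³ × 35.0 = 0.961 L

0.961 L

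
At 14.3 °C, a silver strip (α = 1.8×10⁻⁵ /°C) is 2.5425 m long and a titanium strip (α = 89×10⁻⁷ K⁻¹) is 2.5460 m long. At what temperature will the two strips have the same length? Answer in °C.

Equal length when α₁L₁ΔT − α₂L₂ΔT = L₂ − L₁ = 3.50×10⁻³ m
α₁L₁ = 4.5765×10⁻⁵, α₂L₂ = 2.26594×10⁻⁵ → Δ(αL) = 2.31056×10⁻⁵ m/K
ΔT = 3.50×10⁻³ / 2.31056×10⁻⁵ = 151.478 K, so T = 14.3 + 151.478 = 165.778 °C

T = 165.8 °C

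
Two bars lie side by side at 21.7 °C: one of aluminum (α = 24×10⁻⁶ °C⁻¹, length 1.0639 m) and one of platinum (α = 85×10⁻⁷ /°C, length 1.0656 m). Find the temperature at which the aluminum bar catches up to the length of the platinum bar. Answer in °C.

Equal length when α₁L₁ΔT − α₂L₂ΔT = L₂ − L₁ = 1.70×10⁻³ m
α₁L₁ = 2.55336×10⁻⁵, α₂L₂ = 9.0576×10⁻⁶ → Δ(αL) = 1.6476×10⁻⁵ m/K
ΔT = 1.70×10⁻³ / 1.6476×10⁻⁵ = 103.180 K, so T = 21.7 + 103.180 = 124.880 °C

T = 124.9 °C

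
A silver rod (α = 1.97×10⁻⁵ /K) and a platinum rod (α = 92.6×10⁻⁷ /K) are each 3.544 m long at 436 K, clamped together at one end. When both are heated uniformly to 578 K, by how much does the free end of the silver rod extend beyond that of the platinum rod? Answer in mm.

5.25 mm

ΔT = 142 K
silver: ΔL = 1.97×10⁻⁵ × 3.544 m × 142 = 9.9140×10⁻³ m = 9.9140 mm
platinum: ΔL = 92.6×10⁻⁷ × 3.544 m × 142 = 4.6601×10⁻³ m = 4.6601 mm
difference = 9.9140 − 4.6601 = 5.2539 mm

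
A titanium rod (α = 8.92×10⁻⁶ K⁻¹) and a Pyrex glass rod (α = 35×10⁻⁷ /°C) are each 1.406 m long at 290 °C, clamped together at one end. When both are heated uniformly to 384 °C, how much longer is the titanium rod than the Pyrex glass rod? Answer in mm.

0.716 mm

ΔT = 94 K
titanium: ΔL = 8.92×10⁻⁶ × 1.406 m × 94 = 1.1789×10⁻³ m = 1.1789 mm
Pyrex glass: ΔL = 35×10⁻⁷ × 1.406 m × 94 = 4.6257×10⁻⁴ m = 0.46257 mm
difference = 1.1789 − 0.46257 = 0.71633 mm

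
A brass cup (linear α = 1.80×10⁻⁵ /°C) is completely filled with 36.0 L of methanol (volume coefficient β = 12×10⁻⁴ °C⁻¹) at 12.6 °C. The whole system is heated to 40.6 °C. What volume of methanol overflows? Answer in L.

1.16 L

The cup also expands: β_container ≈ 3α = 5.4×10⁻⁵ /K
Net overflow = V₀(β_liq − 3α_cont)ΔT
β − 3α = 1.20×10⁻³ − 5.4×10⁻⁵ = 1.146×10⁻³ /K; ΔT = 28.0 K
ΔV = 36.0 × 1.146×10⁻³ × 28.0 = 1.16 L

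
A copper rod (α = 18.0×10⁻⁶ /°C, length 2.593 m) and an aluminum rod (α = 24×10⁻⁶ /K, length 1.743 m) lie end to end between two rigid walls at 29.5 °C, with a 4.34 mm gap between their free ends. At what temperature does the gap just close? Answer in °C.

T = 78.5 °C

α₁L₁ = 4.6674×10⁻⁵ m/K, α₂L₂ = 4.1832×10⁻⁵ m/K → total 8.8506×10⁻⁵ m/K
ΔT = g/(α₁L₁+α₂L₂) = 4.34×10⁻³ / 8.8506×10⁻⁵ = 49.036 K
T = 29.5 + 49.036 = 78.536 °C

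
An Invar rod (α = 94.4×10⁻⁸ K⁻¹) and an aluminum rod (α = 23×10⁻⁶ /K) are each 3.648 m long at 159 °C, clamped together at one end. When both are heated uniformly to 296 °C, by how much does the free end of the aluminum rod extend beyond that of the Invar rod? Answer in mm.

11.0 mm

ΔT = 137 K
Invar: ΔL = 94.4×10⁻⁸ × 3.648 m × 137 = 4.7179×10⁻⁴ m = 0.47179 mm
aluminum: ΔL = 23×10⁻⁶ × 3.648 m × 137 = 1.1495×10⁻² m = 11.495 mm
difference = 11.495 − 0.47179 = 11.02321 mm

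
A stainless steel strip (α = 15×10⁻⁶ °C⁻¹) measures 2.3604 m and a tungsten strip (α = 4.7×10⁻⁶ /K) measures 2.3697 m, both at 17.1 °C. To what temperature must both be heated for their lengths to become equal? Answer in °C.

T = 400.3 °C

Equal length when α₁L₁ΔT − α₂L₂ΔT = L₂ − L₁ = 9.30×10⁻³ m
α₁L₁ = 3.5406×10⁻⁵, α₂L₂ = 1.113759×10⁻⁵ → Δ(αL) = 2.426841×10⁻⁵ m/K
ΔT = 9.30×10⁻³ / 2.426841×10⁻⁵ = 383.214 K, so T = 17.1 + 383.214 = 400.314 °C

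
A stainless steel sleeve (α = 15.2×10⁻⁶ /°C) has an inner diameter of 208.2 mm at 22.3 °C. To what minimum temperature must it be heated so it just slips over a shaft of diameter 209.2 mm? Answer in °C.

T = 338 °C

Required Δd = 209.2 − 208.2 = 1.0 mm
Δd = αd₀ΔT ⇒ ΔT = Δd/(αd₀) = 1.0 / (15.2×10⁻⁶ × 208.2) = 315.99 K
T_min = 22.3 + 315.99 = 338.29 °C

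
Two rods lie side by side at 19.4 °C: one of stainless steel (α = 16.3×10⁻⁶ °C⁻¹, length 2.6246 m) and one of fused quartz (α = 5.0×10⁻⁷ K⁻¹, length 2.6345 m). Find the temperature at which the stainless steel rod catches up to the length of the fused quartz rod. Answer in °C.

T = 258.2 °C

Equal length when α₁L₁ΔT − α₂L₂ΔT = L₂ − L₁ = 9.90×10⁻³ m
α₁L₁ = 4.278098×10⁻⁵, α₂L₂ = 1.31725×10⁻⁶ → Δ(αL) = 4.146373×10⁻⁵ m/K
ΔT = 9.90×10⁻³ / 4.146373×10⁻⁵ = 238.763 K, so T = 19.4 + 238.763 = 258.163 °C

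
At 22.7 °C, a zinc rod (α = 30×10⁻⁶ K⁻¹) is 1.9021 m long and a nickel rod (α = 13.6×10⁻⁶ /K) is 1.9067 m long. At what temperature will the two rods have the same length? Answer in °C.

Equal length when α₁L₁ΔT − α₂L₂ΔT = L₂ − L₁ = 4.60×10⁻³ m
α₁L₁ = 5.7063×10⁻⁵, α₂L₂ = 2.593112×10⁻⁵ → Δ(αL) = 3.113188×10⁻⁵ m/K
ΔT = 4.60×10⁻³ / 3.113188×10⁻⁵ = 147.759 K, so T = 22.7 + 147.759 = 170.459 °C

T = 170.5 °C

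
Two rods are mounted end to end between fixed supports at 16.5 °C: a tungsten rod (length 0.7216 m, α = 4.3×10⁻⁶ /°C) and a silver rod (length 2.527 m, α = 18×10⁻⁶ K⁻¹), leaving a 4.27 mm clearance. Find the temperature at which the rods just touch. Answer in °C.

α₁L₁ = 3.10288×10⁻⁶ m/K, α₂L₂ = 4.5486×10⁻⁵ m/K → total 4.858888×10⁻⁵ m/K
ΔT = g/(α₁L₁+α₂L₂) = 4.27×10⁻³ / 4.858888×10⁻⁵ = 87.88 K
T = 16.5 + 87.88 = 104.38 °C

T = 104 °C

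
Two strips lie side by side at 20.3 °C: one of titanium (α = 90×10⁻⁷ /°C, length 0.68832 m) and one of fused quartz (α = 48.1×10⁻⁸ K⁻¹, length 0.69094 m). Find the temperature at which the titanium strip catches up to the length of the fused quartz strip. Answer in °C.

T = 467.2 °C

Equal length when α₁L₁ΔT − α₂L₂ΔT = L₂ − L₁ = 2.62×10⁻³ m
α₁L₁ = 6.19488×10⁻⁶, α₂L₂ = 3.3234214×10⁻⁷ → Δ(αL) = 5.86253786×10⁻⁶ m/K
ΔT = 2.62×10⁻³ / 5.86253786×10⁻⁶ = 446.905 K, so T = 20.3 + 446.905 = 467.205 °C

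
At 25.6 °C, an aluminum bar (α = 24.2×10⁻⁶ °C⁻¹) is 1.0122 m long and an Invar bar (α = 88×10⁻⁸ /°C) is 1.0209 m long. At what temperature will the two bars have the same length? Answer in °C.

T = 394.3 °C

L₁(1 + α₁ΔT) = L₂(1 + α₂ΔT) ⇒ ΔT = (L₂ − L₁)/(α₁L₁ − α₂L₂)
L₂ − L₁ = 1.0209 − 1.0122 = 8.70×10⁻³ m
α₁L₁ − α₂L₂ = 24.2×10⁻⁶×1.0122 − 88×10⁻⁸×1.0209 = 2.3596848×10⁻⁵ m/K
ΔT = 8.70×10⁻³ / 2.3596848×10⁻⁵ = 368.693 K
T = 25.6 + 368.693 = 394.293 °C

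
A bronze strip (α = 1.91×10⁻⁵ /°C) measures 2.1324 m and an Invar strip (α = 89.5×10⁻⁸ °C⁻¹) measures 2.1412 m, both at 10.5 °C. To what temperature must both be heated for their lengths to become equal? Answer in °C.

T = 237.2 °C

L₁(1 + α₁ΔT) = L₂(1 + α₂ΔT) ⇒ ΔT = (L₂ − L₁)/(α₁L₁ − α₂L₂)
L₂ − L₁ = 2.1412 − 2.1324 = 8.80×10⁻³ m
α₁L₁ − α₂L₂ = 1.91×10⁻⁵×2.1324 − 89.5×10⁻⁸×2.1412 = 3.8812466×10⁻⁵ m/K
ΔT = 8.80×10⁻³ / 3.8812466×10⁻⁵ = 226.731 K
T = 10.5 + 226.731 = 237.231 °C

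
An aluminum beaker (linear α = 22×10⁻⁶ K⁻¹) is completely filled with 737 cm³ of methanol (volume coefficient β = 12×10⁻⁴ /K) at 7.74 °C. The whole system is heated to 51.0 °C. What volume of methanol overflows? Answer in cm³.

The beaker also expands: β_container ≈ 3α = 6.6×10⁻⁵ /K
Net overflow = V₀(β_liq − 3α_cont)ΔT
β − 3α = 1.20×10⁻³ − 6.6×10⁻⁵ = 1.134×10⁻³ /K; ΔT = 43.26 K
ΔV = 737 × 1.134×10⁻³ × 43.26 = 36.2 cm³

36.2 cm³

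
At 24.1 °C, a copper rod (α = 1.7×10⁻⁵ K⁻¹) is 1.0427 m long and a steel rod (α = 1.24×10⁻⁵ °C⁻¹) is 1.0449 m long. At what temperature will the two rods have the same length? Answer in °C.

T = 485.4 °C

Equal length when α₁L₁ΔT − α₂L₂ΔT = L₂ − L₁ = 2.20×10⁻³ m
α₁L₁ = 1.77259×10⁻⁵, α₂L₂ = 1.295676×10⁻⁵ → Δ(αL) = 4.76914×10⁻⁶ m/K
ΔT = 2.20×10⁻³ / 4.76914×10⁻⁶ = 461.299 K, so T = 24.1 + 461.299 = 485.399 °C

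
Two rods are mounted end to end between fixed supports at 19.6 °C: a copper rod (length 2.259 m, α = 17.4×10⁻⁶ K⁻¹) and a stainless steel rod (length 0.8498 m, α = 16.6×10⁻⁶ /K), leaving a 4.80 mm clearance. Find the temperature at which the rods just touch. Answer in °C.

Gap closes when ΔL₁ + ΔL₂ = 4.80 mm = 4.80×10⁻³ m
(α₁L₁ + α₂L₂)ΔT = g
α₁L₁ + α₂L₂ = 17.4×10⁻⁶×2.259 + 16.6×10⁻⁶×0.8498 = 5.341328×10⁻⁵ m/K
ΔT = 4.80×10⁻³ / 5.341328×10⁻⁵ = 89.87 K
T = 19.6 + 89.87 = 109.47 °C

T = 109 °C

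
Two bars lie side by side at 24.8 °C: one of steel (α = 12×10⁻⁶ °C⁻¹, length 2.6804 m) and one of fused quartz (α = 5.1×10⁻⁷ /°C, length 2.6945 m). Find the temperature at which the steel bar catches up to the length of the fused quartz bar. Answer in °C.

L₁(1 + α₁ΔT) = L₂(1 + α₂ΔT) ⇒ ΔT = (L₂ − L₁)/(α₁L₁ − α₂L₂)
L₂ − L₁ = 2.6945 − 2.6804 = 1.41×10⁻² m
α₁L₁ − α₂L₂ = 12×10⁻⁶×2.6804 − 5.1×10⁻⁷×2.6945 = 3.0790605×10⁻⁵ m/K
ΔT = 1.41×10⁻² / 3.0790605×10⁻⁵ = 457.932 K
T = 24.8 + 457.932 = 482.732 °C

T = 482.7 °C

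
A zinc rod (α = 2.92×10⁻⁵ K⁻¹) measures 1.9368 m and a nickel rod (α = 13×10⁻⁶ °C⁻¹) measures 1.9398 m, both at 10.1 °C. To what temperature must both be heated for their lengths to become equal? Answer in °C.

T = 105.8 °C

Equal length when α₁L₁ΔT − α₂L₂ΔT = L₂ − L₁ = 3.00×10⁻³ m
α₁L₁ = 5.655456×10⁻⁵, α₂L₂ = 2.52174×10⁻⁵ → Δ(αL) = 3.133716×10⁻⁵ m/K
ΔT = 3.00×10⁻³ / 3.133716×10⁻⁵ = 95.733 K, so T = 10.1 + 95.733 = 105.833 °C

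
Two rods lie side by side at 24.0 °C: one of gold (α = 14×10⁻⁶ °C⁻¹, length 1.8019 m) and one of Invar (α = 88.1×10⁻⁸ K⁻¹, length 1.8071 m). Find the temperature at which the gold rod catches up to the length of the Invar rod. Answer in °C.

Equal length when α₁L₁ΔT − α₂L₂ΔT = L₂ − L₁ = 5.20×10⁻³ m
α₁L₁ = 2.52266×10⁻⁵, α₂L₂ = 1.5920551×10⁻⁶ → Δ(αL) = 2.36345449×10⁻⁵ m/K
ΔT = 5.20×10⁻³ / 2.36345449×10⁻⁵ = 220.017 K, so T = 24.0 + 220.017 = 244.017 °C

T = 244.0 °C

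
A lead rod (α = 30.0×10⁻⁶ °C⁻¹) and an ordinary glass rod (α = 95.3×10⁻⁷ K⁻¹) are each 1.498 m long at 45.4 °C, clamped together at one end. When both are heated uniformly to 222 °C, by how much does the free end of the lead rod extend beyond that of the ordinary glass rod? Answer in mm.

ΔT = 176.6 K
lead: ΔL = 30.0×10⁻⁶ × 1.498 m × 176.6 = 7.9364×10⁻³ m = 7.9364 mm
ordinary glass: ΔL = 95.3×10⁻⁷ × 1.498 m × 176.6 = 2.5211×10⁻³ m = 2.5211 mm
difference = 7.9364 − 2.5211 = 5.4153 mm

5.42 mm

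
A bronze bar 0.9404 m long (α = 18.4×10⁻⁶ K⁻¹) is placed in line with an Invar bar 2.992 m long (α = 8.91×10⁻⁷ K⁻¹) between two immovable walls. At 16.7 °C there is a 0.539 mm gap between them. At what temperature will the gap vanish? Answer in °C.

Gap closes when ΔL₁ + ΔL₂ = 0.539 mm = 5.39×10⁻⁴ m
(α₁L₁ + α₂L₂)ΔT = g
α₁L₁ + α₂L₂ = 18.4×10⁻⁶×0.9404 + 8.91×10⁻⁷×2.992 = 1.9969232×10⁻⁵ m/K
ΔT = 5.39×10⁻⁴ / 1.9969232×10⁻⁵ = 26.992 K
T = 16.7 + 26.992 = 43.692 °C

T = 43.7 °C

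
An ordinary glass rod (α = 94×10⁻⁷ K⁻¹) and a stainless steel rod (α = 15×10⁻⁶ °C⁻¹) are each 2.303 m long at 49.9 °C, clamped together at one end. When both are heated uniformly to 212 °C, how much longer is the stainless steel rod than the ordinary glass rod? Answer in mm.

2.09 mm

ΔT = 162.1 K
ordinary glass: ΔL = 94×10⁻⁷ × 2.303 m × 162.1 = 3.5092×10⁻³ m = 3.5092 mm
stainless steel: ΔL = 15×10⁻⁶ × 2.303 m × 162.1 = 5.5997×10⁻³ m = 5.5997 mm
difference = 5.5997 − 3.5092 = 2.0905 mm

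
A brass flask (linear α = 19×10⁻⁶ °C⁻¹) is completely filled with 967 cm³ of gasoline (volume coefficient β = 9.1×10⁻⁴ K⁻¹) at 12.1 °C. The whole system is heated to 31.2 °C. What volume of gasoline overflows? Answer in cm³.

15.8 cm³

The flask also expands: β_container ≈ 3α = 5.7×10⁻⁵ /K
Net overflow = V₀(β_liq − 3α_cont)ΔT
β − 3α = 9.10×10⁻⁴ − 5.7×10⁻⁵ = 8.53×10⁻⁴ /K; ΔT = 19.1 K
ΔV = 967 × 8.53×10⁻⁴ × 19.1 = 15.8 cm³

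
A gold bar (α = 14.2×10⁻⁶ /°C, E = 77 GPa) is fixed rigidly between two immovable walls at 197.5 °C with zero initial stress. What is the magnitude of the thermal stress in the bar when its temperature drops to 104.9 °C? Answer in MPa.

σ = 101 MPa

Fully constrained: the free strain ε = αΔT is blocked, so σ = Eε = EαΔT.
|ΔT| = 92.6 K
σ = 77.0×10⁹ × 14.2×10⁻⁶ × 92.6 = 1.01×10⁸ Pa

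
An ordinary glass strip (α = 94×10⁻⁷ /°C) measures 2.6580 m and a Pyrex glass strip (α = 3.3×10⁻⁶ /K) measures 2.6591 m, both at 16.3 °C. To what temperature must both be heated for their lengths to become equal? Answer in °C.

T = 84.16 °C

Equal length when α₁L₁ΔT − α₂L₂ΔT = L₂ − L₁ = 1.10×10⁻³ m
α₁L₁ = 2.49852×10⁻⁵, α₂L₂ = 8.77503×10⁻⁶ → Δ(αL) = 1.621017×10⁻⁵ m/K
ΔT = 1.10×10⁻³ / 1.621017×10⁻⁵ = 67.8586 K, so T = 16.3 + 67.8586 = 84.1586 °C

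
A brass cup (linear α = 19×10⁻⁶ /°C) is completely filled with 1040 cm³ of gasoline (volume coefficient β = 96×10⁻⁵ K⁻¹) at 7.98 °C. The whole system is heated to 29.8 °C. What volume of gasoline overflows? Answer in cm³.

20.5 cm³

The cup also expands: β_container ≈ 3α = 5.7×10⁻⁵ /K
Net overflow = V₀(β_liq − 3α_cont)ΔT
β − 3α = 9.60×10⁻⁴ − 5.7×10⁻⁵ = 9.03×10⁻⁴ /K; ΔT = 21.82 K
ΔV = 1040 × 9.03×10⁻⁴ × 21.82 = 20.5 cm³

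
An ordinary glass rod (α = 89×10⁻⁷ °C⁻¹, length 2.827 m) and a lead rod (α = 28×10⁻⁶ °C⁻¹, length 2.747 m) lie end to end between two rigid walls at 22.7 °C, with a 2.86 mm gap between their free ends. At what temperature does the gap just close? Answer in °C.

Gap closes when ΔL₁ + ΔL₂ = 2.86 mm = 2.86×10⁻³ m
(α₁L₁ + α₂L₂)ΔT = g
α₁L₁ + α₂L₂ = 89×10⁻⁷×2.827 + 28×10⁻⁶×2.747 = 1.020763×10⁻⁴ m/K
ΔT = 2.86×10⁻³ / 1.020763×10⁻⁴ = 28.018 K
T = 22.7 + 28.018 = 50.718 °C

T = 50.7 °C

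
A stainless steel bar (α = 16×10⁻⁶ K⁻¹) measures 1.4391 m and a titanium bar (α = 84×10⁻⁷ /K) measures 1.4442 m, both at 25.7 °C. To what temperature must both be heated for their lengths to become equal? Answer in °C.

T = 493.8 °C

L₁(1 + α₁ΔT) = L₂(1 + α₂ΔT) ⇒ ΔT = (L₂ − L₁)/(α₁L₁ − α₂L₂)
L₂ − L₁ = 1.4442 − 1.4391 = 5.10×10⁻³ m
α₁L₁ − α₂L₂ = 16×10⁻⁶×1.4391 − 84×10⁻⁷×1.4442 = 1.089432×10⁻⁵ m/K
ΔT = 5.10×10⁻³ / 1.089432×10⁻⁵ = 468.134 K
T = 25.7 + 468.134 = 493.834 °C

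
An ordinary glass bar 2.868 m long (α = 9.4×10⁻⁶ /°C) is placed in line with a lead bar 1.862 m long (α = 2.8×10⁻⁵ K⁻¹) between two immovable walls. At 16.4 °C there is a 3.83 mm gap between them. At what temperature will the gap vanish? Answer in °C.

T = 64.8 °C

Gap closes when ΔL₁ + ΔL₂ = 3.83 mm = 3.83×10⁻³ m
(α₁L₁ + α₂L₂)ΔT = g
α₁L₁ + α₂L₂ = 9.4×10⁻⁶×2.868 + 2.8×10⁻⁵×1.862 = 7.90952×10⁻⁵ m/K
ΔT = 3.83×10⁻³ / 7.90952×10⁻⁵ = 48.423 K
T = 16.4 + 48.423 = 64.823 °C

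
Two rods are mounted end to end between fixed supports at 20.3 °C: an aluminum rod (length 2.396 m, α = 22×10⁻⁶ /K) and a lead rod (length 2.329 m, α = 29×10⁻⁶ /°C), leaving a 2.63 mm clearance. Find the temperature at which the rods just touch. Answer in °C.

T = 42.2 °C

α₁L₁ = 5.2712×10⁻⁵ m/K, α₂L₂ = 6.7541×10⁻⁵ m/K → total 1.20253×10⁻⁴ m/K
ΔT = g/(α₁L₁+α₂L₂) = 2.63×10⁻³ / 1.20253×10⁻⁴ = 21.871 K
T = 20.3 + 21.871 = 42.171 °C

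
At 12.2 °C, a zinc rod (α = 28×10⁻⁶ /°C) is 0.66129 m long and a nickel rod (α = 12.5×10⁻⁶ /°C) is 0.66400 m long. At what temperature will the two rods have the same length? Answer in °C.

T = 277.5 °C

L₁(1 + α₁ΔT) = L₂(1 + α₂ΔT) ⇒ ΔT = (L₂ − L₁)/(α₁L₁ − α₂L₂)
L₂ − L₁ = 0.66400 − 0.66129 = 2.71×10⁻³ m
α₁L₁ − α₂L₂ = 28×10⁻⁶×0.66129 − 12.5×10⁻⁶×0.66400 = 1.021612×10⁻⁵ m/K
ΔT = 2.71×10⁻³ / 1.021612×10⁻⁵ = 265.267 K
T = 12.2 + 265.267 = 277.467 °C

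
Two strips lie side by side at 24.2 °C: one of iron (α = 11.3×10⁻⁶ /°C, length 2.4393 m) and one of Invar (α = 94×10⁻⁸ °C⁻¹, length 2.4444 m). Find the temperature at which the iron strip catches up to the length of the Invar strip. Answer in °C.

L₁(1 + α₁ΔT) = L₂(1 + α₂ΔT) ⇒ ΔT = (L₂ − L₁)/(α₁L₁ − α₂L₂)
L₂ − L₁ = 2.4444 − 2.4393 = 5.10×10⁻³ m
α₁L₁ − α₂L₂ = 11.3×10⁻⁶×2.4393 − 94×10⁻⁸×2.4444 = 2.5266354×10⁻⁵ m/K
ΔT = 5.10×10⁻³ / 2.5266354×10⁻⁵ = 201.849 K
T = 24.2 + 201.849 = 226.049 °C

T = 226.0 °C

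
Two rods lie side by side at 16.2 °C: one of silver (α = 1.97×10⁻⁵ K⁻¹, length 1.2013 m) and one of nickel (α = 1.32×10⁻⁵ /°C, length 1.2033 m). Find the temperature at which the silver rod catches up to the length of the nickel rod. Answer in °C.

T = 273.2 °C

L₁(1 + α₁ΔT) = L₂(1 + α₂ΔT) ⇒ ΔT = (L₂ − L₁)/(α₁L₁ − α₂L₂)
L₂ − L₁ = 1.2033 − 1.2013 = 2.00×10⁻³ m
α₁L₁ − α₂L₂ = 1.97×10⁻⁵×1.2013 − 1.32×10⁻⁵×1.2033 = 7.78205×10⁻⁶ m/K
ΔT = 2.00×10⁻³ / 7.78205×10⁻⁶ = 257.002 K
T = 16.2 + 257.002 = 273.202 °C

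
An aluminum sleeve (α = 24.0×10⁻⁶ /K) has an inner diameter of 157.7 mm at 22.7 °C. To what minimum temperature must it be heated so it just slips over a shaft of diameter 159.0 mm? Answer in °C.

Required Δd = 159.0 − 157.7 = 1.3 mm
Δd = αd₀ΔT ⇒ ΔT = Δd/(αd₀) = 1.3 / (24.0×10⁻⁶ × 157.7) = 343.48 K
T_min = 22.7 + 343.48 = 366.18 °C

T = 366 °C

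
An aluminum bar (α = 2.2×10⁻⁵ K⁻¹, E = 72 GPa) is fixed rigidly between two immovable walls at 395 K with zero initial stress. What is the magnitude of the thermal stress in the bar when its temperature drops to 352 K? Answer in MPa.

Fully constrained: the free strain ε = αΔT is blocked, so σ = Eε = EαΔT.
|ΔT| = 43 K
σ = 72.0×10⁹ × 2.2×10⁻⁵ × 43 = 6.81×10⁷ Pa

σ = 68.1 MPa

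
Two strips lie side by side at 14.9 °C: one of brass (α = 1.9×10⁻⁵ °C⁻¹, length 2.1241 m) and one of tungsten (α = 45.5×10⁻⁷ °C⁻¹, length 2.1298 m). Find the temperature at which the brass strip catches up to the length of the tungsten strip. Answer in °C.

L₁(1 + α₁ΔT) = L₂(1 + α₂ΔT) ⇒ ΔT = (L₂ − L₁)/(α₁L₁ − α₂L₂)
L₂ − L₁ = 2.1298 − 2.1241 = 5.70×10⁻³ m
α₁L₁ − α₂L₂ = 1.9×10⁻⁵×2.1241 − 45.5×10⁻⁷×2.1298 = 3.066731×10⁻⁵ m/K
ΔT = 5.70×10⁻³ / 3.066731×10⁻⁵ = 185.866 K
T = 14.9 + 185.866 = 200.766 °C

T = 200.8 °C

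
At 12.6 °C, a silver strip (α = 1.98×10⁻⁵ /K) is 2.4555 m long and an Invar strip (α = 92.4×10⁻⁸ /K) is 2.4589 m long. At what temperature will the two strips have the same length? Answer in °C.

Equal length when α₁L₁ΔT − α₂L₂ΔT = L₂ − L₁ = 3.40×10⁻³ m
α₁L₁ = 4.86189×10⁻⁵, α₂L₂ = 2.2720236×10⁻⁶ → Δ(αL) = 4.63468764×10⁻⁵ m/K
ΔT = 3.40×10⁻³ / 4.63468764×10⁻⁵ = 73.3599 K, so T = 12.6 + 73.3599 = 85.9599 °C

T = 85.96 °C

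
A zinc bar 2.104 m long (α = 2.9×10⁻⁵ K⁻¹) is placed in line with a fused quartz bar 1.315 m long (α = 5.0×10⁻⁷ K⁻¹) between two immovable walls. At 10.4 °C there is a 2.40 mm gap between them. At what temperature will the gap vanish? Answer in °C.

Gap closes when ΔL₁ + ΔL₂ = 2.40 mm = 2.40×10⁻³ m
(α₁L₁ + α₂L₂)ΔT = g
α₁L₁ + α₂L₂ = 2.9×10⁻⁵×2.104 + 5.0×10⁻⁷×1.315 = 6.16735×10⁻⁵ m/K
ΔT = 2.40×10⁻³ / 6.16735×10⁻⁵ = 38.915 K
T = 10.4 + 38.915 = 49.315 °C

T = 49.3 °C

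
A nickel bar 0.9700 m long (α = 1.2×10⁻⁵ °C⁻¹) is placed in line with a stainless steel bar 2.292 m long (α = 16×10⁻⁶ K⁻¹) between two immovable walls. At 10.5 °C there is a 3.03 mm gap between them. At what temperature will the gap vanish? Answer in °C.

T = 73.2 °C

Gap closes when ΔL₁ + ΔL₂ = 3.03 mm = 3.03×10⁻³ m
(α₁L₁ + α₂L₂)ΔT = g
α₁L₁ + α₂L₂ = 1.2×10⁻⁵×0.9700 + 16×10⁻⁶×2.292 = 4.8312×10⁻⁵ m/K
ΔT = 3.03×10⁻³ / 4.8312×10⁻⁵ = 62.717 K
T = 10.5 + 62.717 = 73.217 °C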